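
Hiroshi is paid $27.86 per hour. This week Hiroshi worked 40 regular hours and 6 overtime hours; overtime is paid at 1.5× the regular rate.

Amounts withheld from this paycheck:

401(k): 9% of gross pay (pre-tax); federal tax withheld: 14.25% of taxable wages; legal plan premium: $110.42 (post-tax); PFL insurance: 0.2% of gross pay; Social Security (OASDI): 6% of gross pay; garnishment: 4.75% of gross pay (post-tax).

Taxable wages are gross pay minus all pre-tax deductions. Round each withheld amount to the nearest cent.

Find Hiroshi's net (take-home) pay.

Regular pay: 40 × $27.86 = $1114.40
Overtime pay: 6 × $27.86 × 1.5 = $250.74
Gross pay = $1114.40 + $250.74 = $1365.14
401(k): $1365.14 × 0.09 = $122.86
Taxable wages = $1365.14 − $122.86 = $1242.28
Federal tax withheld: $1242.28 × 0.1425 = $177.02
PFL insurance: $1365.14 × 0.002 = $2.73
Social Security (OASDI): $1365.14 × 0.06 = $81.91
Garnishment: $1365.14 × 0.0475 = $64.84
Legal plan premium: $110.42
Total deductions = $122.86 + $177.02 + $2.73 + $81.91 + $64.84 + $110.42 = $559.78
Net pay = $1365.14 − $559.78 = $805.36

$805.36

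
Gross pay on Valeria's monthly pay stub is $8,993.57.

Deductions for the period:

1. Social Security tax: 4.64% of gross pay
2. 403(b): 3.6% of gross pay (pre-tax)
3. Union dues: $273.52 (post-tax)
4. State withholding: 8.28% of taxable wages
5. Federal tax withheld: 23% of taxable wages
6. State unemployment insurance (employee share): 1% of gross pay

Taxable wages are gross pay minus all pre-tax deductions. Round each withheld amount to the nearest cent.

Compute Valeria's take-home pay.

403(b): $8,993.57 × 0.036 = $323.77
Taxable wages = $8,993.57 − $323.77 = $8,669.80
Federal tax withheld: $8,669.80 × 0.23 = $1,994.05
State withholding: $8,669.80 × 0.0828 = $717.86
State unemployment insurance (employee share): $8,993.57 × 0.01 = $89.94
Social Security tax: $8,993.57 × 0.0464 = $417.30
Union dues: $273.52
Total deductions = $323.77 + $1,994.05 + $717.86 + $89.94 + $417.30 + $273.52 = $3,816.44
Net pay = $8,993.57 − $3,816.44 = $5,177.13

$5,177.13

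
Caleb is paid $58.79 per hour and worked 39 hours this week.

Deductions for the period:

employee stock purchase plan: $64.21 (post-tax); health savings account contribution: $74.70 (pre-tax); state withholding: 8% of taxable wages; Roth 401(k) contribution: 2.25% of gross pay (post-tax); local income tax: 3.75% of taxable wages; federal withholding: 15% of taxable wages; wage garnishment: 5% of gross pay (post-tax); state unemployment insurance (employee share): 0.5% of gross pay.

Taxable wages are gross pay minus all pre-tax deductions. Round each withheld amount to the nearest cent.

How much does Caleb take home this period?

Gross pay: 39 × $58.79 = $2292.81
Health savings account contribution: $74.70
Taxable wages = $2292.81 − $74.70 = $2218.11
Local income tax: $2218.11 × 0.0375 = $83.18
Federal withholding: $2218.11 × 0.15 = $332.72
State withholding: $2218.11 × 0.08 = $177.45
State unemployment insurance (employee share): $2292.81 × 0.005 = $11.46
Employee stock purchase plan: $64.21
Roth 401(k) contribution: $2292.81 × 0.0225 = $51.59
Wage garnishment: $2292.81 × 0.05 = $114.64
Total deductions = $74.70 + $83.18 + $332.72 + $177.45 + $11.46 + $64.21 + $51.59 + $114.64 = $909.95
Net pay = $2292.81 − $909.95 = $1382.86

$1382.86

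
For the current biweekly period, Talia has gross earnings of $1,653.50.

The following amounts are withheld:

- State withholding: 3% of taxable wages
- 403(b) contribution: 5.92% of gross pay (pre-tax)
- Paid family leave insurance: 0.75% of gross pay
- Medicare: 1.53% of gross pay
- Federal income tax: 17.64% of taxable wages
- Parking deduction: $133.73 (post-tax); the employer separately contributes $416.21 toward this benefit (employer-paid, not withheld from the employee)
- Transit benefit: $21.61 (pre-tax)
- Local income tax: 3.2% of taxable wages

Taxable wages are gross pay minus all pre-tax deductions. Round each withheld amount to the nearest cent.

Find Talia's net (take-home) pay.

403(b) contribution: $1,653.50 × 0.0592 = $97.89
Transit benefit: $21.61
Pre-tax total = $97.89 + $21.61 = $119.50
Taxable wages = $1,653.50 − $119.50 = $1,534.00
Federal income tax: $1,534.00 × 0.1764 = $270.60
Local income tax: $1,534.00 × 0.032 = $49.09
State withholding: $1,534.00 × 0.03 = $46.02
Medicare: $1,653.50 × 0.0153 = $25.30
Paid family leave insurance: $1,653.50 × 0.0075 = $12.40
Parking deduction: $133.73
(Employer's $416.21 toward parking deduction is not withheld from the employee.)
Total deductions = $97.89 + $21.61 + $270.60 + $49.09 + $46.02 + $25.30 + $12.40 + $133.73 = $656.64
Net pay = $1,653.50 − $656.64 = $996.86

$996.86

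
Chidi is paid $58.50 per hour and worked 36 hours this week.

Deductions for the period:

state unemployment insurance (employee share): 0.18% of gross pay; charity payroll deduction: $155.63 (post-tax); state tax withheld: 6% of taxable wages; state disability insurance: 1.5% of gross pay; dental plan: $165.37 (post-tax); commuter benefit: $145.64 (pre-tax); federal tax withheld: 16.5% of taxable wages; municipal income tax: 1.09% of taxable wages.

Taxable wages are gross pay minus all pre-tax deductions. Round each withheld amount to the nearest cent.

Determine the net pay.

Gross pay: 36 × $58.50 = $2,106.00
Commuter benefit: $145.64
Taxable wages = $2,106.00 − $145.64 = $1,960.36
Municipal income tax: $1,960.36 × 0.0109 = $21.37
State tax withheld: $1,960.36 × 0.06 = $117.62
Federal tax withheld: $1,960.36 × 0.165 = $323.46
State unemployment insurance (employee share): $2,106.00 × 0.0018 = $3.79
State disability insurance: $2,106.00 × 0.015 = $31.59
Dental plan: $165.37
Charity payroll deduction: $155.63
Total deductions = $145.64 + $21.37 + $117.62 + $323.46 + $3.79 + $31.59 + $165.37 + $155.63 = $964.47
Net pay = $2,106.00 − $964.47 = $1,141.53

$1,141.53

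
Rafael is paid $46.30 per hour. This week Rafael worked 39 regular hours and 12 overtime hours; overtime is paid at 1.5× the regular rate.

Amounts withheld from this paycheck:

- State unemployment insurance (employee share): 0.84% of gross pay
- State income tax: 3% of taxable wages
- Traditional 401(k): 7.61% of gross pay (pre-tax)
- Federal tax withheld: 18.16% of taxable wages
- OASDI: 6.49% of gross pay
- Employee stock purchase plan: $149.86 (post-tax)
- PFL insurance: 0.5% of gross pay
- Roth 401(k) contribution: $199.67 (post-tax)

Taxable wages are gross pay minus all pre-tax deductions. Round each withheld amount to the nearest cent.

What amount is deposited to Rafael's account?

$1,366.14

Regular pay: 39 × $46.30 = $1,805.70
Overtime pay: 12 × $46.30 × 1.5 = $833.40
Gross pay = $1,805.70 + $833.40 = $2,639.10
Traditional 401(k): $2,639.10 × 0.0761 = $200.84
Taxable wages = $2,639.10 − $200.84 = $2,438.26
State income tax: $2,438.26 × 0.03 = $73.15
Federal tax withheld: $2,438.26 × 0.1816 = $442.79
State unemployment insurance (employee share): $2,639.10 × 0.0084 = $22.17
OASDI: $2,639.10 × 0.0649 = $171.28
PFL insurance: $2,639.10 × 0.005 = $13.20
Roth 401(k) contribution: $199.67
Employee stock purchase plan: $149.86
Total deductions = $200.84 + $73.15 + $442.79 + $22.17 + $171.28 + $13.20 + $199.67 + $149.86 = $1,272.96
Net pay = $2,639.10 − $1,272.96 = $1,366.14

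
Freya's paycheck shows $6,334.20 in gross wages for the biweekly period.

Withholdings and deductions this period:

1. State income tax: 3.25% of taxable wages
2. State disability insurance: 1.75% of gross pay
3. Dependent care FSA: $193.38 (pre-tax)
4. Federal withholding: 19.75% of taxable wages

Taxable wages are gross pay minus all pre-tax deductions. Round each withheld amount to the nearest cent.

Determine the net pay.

$4,617.58

Dependent care FSA: $193.38
Taxable wages = $6,334.20 − $193.38 = $6,140.82
Federal withholding: $6,140.82 × 0.1975 = $1,212.81
State income tax: $6,140.82 × 0.0325 = $199.58
State disability insurance: $6,334.20 × 0.0175 = $110.85
Total deductions = $193.38 + $1,212.81 + $199.58 + $110.85 = $1,716.62
Net pay = $6,334.20 − $1,716.62 = $4,617.58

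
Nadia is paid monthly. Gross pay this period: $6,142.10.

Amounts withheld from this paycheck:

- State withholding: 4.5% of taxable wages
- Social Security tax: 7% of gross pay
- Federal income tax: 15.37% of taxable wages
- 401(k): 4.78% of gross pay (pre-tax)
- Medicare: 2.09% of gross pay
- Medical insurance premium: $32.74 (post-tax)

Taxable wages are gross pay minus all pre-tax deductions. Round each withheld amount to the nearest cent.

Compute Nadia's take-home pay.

$4,095.35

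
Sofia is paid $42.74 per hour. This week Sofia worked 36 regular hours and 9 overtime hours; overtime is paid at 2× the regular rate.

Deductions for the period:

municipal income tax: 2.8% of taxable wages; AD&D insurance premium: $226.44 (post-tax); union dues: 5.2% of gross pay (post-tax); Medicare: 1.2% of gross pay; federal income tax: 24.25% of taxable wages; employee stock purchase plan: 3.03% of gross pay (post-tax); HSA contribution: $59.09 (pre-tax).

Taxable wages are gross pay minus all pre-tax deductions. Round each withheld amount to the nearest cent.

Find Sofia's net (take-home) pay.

$1,196.47

Regular pay: 36 × $42.74 = $1,538.64
Overtime pay: 9 × $42.74 × 2 = $769.32
Gross pay = $1,538.64 + $769.32 = $2,307.96
HSA contribution: $59.09
Taxable wages = $2,307.96 − $59.09 = $2,248.87
Municipal income tax: $2,248.87 × 0.028 = $62.97
Federal income tax: $2,248.87 × 0.2425 = $545.35
Medicare: $2,307.96 × 0.012 = $27.70
Union dues: $2,307.96 × 0.052 = $120.01
Employee stock purchase plan: $2,307.96 × 0.0303 = $69.93
AD&D insurance premium: $226.44
Total deductions = $59.09 + $62.97 + $545.35 + $27.70 + $120.01 + $69.93 + $226.44 = $1,111.49
Net pay = $2,307.96 − $1,111.49 = $1,196.47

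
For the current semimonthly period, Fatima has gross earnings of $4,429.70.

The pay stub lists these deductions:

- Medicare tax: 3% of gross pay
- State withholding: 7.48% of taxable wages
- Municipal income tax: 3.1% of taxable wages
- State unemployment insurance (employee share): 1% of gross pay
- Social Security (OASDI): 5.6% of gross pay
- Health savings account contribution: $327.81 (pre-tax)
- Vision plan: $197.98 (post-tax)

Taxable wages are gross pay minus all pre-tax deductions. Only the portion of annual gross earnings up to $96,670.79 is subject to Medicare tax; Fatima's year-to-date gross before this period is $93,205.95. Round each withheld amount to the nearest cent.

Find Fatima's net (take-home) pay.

$3,073.62

Health savings account contribution: $327.81
Taxable wages = $4,429.70 − $327.81 = $4,101.89
Municipal income tax: $4,101.89 × 0.031 = $127.16
State withholding: $4,101.89 × 0.0748 = $306.82
Medicare tax: only $96,670.79 − $93,205.95 = $3,464.84 of this check is subject → $3,464.84 × 0.03 = $103.95
Social Security (OASDI): $4,429.70 × 0.056 = $248.06
State unemployment insurance (employee share): $4,429.70 × 0.01 = $44.30
Vision plan: $197.98
Total deductions = $327.81 + $127.16 + $306.82 + $103.95 + $248.06 + $44.30 + $197.98 = $1,356.08
Net pay = $4,429.70 − $1,356.08 = $3,073.62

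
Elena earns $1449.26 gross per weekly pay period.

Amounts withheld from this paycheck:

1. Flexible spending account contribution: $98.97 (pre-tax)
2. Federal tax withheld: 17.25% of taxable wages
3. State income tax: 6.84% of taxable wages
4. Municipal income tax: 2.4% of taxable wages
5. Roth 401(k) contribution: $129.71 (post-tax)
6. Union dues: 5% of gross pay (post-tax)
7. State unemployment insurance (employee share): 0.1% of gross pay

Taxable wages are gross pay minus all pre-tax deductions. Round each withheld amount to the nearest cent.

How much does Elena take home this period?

$788.97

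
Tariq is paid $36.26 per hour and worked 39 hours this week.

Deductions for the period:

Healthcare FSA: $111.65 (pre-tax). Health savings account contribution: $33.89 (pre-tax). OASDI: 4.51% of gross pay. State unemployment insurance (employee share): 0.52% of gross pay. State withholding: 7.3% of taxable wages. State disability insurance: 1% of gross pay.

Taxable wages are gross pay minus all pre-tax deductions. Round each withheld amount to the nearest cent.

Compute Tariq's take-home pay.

$1090.72

Gross pay: 39 × $36.26 = $1414.14
Healthcare FSA: $111.65
Health savings account contribution: $33.89
Pre-tax total = $111.65 + $33.89 = $145.54
Taxable wages = $1414.14 − $145.54 = $1268.60
State withholding: $1268.60 × 0.073 = $92.61
State unemployment insurance (employee share): $1414.14 × 0.0052 = $7.35
State disability insurance: $1414.14 × 0.01 = $14.14
OASDI: $1414.14 × 0.0451 = $63.78
Total deductions = $111.65 + $33.89 + $92.61 + $7.35 + $14.14 + $63.78 = $323.42
Net pay = $1414.14 − $323.42 = $1090.72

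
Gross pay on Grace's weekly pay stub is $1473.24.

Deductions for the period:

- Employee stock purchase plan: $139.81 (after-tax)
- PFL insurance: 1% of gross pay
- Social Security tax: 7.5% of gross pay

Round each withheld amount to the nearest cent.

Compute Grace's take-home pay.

Social Security tax: $1473.24 × 0.075 = $110.49
PFL insurance: $1473.24 × 0.01 = $14.73
Employee stock purchase plan: $139.81
Total deductions = $110.49 + $14.73 + $139.81 = $265.03
Net pay = $1473.24 − $265.03 = $1208.21

$1208.21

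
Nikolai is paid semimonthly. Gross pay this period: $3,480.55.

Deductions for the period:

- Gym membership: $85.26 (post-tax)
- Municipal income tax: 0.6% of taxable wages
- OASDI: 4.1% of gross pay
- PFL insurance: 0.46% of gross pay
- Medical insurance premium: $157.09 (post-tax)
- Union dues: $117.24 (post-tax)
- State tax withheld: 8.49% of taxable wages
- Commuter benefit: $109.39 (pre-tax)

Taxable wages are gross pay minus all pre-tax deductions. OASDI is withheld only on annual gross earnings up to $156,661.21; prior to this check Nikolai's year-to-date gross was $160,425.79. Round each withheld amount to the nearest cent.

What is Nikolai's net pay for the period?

$2,689.12

Commuter benefit: $109.39
Taxable wages = $3,480.55 − $109.39 = $3,371.16
State tax withheld: $3,371.16 × 0.0849 = $286.21
Municipal income tax: $3,371.16 × 0.006 = $20.23
PFL insurance: $3,480.55 × 0.0046 = $16.01
OASDI: annual cap $156,661.21 already reached (YTD $160,425.79), so $0.00
Gym membership: $85.26
Medical insurance premium: $157.09
Union dues: $117.24
Total deductions = $109.39 + $286.21 + $20.23 + $16.01 + $0.00 + $85.26 + $157.09 + $117.24 = $791.43
Net pay = $3,480.55 − $791.43 = $2,689.12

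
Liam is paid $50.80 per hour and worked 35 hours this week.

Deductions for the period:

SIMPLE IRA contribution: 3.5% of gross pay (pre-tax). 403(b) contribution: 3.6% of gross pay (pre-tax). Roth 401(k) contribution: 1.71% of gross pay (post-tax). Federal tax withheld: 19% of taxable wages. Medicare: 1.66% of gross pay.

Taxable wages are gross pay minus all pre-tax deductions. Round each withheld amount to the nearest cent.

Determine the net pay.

$1,278.02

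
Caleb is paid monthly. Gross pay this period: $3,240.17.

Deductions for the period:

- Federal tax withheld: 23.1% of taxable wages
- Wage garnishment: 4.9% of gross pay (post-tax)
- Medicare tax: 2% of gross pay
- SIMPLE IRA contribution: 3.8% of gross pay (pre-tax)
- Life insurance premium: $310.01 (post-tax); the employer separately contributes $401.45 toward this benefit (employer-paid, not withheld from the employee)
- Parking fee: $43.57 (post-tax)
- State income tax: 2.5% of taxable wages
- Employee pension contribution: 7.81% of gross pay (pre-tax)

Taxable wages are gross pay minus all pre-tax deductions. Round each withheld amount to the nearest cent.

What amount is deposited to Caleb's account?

$1,553.65

Employee pension contribution: $3,240.17 × 0.0781 = $253.06
SIMPLE IRA contribution: $3,240.17 × 0.038 = $123.13
Pre-tax total = $253.06 + $123.13 = $376.19
Taxable wages = $3,240.17 − $376.19 = $2,863.98
State income tax: $2,863.98 × 0.025 = $71.60
Federal tax withheld: $2,863.98 × 0.231 = $661.58
Medicare tax: $3,240.17 × 0.02 = $64.80
Wage garnishment: $3,240.17 × 0.049 = $158.77
Parking fee: $43.57
Life insurance premium: $310.01
(Employer's $401.45 toward life insurance premium is not withheld from the employee.)
Total deductions = $253.06 + $123.13 + $71.60 + $661.58 + $64.80 + $158.77 + $43.57 + $310.01 = $1,686.52
Net pay = $3,240.17 − $1,686.52 = $1,553.65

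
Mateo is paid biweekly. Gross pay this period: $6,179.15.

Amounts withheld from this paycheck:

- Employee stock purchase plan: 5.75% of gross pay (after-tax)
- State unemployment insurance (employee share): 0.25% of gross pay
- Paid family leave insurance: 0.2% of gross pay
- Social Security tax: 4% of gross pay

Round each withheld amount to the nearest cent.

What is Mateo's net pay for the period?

State unemployment insurance (employee share): $6,179.15 × 0.0025 = $15.45
Paid family leave insurance: $6,179.15 × 0.002 = $12.36
Social Security tax: $6,179.15 × 0.04 = $247.17
Employee stock purchase plan: $6,179.15 × 0.0575 = $355.30
Total deductions = $15.45 + $12.36 + $247.17 + $355.30 = $630.28
Net pay = $6,179.15 − $630.28 = $5,548.87

$5,548.87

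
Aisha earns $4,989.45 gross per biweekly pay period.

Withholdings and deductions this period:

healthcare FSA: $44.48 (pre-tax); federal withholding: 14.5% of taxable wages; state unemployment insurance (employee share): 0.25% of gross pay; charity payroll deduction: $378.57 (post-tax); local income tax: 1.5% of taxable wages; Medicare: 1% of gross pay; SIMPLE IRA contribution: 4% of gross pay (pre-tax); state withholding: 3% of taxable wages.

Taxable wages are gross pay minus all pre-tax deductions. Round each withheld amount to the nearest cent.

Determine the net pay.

$3,402.84

Healthcare FSA: $44.48
SIMPLE IRA contribution: $4,989.45 × 0.04 = $199.58
Pre-tax total = $44.48 + $199.58 = $244.06
Taxable wages = $4,989.45 − $244.06 = $4,745.39
Federal withholding: $4,745.39 × 0.145 = $688.08
State withholding: $4,745.39 × 0.03 = $142.36
Local income tax: $4,745.39 × 0.015 = $71.18
Medicare: $4,989.45 × 0.01 = $49.89
State unemployment insurance (employee share): $4,989.45 × 0.0025 = $12.47
Charity payroll deduction: $378.57
Total deductions = $44.48 + $199.58 + $688.08 + $142.36 + $71.18 + $49.89 + $12.47 + $378.57 = $1,586.61
Net pay = $4,989.45 − $1,586.61 = $3,402.84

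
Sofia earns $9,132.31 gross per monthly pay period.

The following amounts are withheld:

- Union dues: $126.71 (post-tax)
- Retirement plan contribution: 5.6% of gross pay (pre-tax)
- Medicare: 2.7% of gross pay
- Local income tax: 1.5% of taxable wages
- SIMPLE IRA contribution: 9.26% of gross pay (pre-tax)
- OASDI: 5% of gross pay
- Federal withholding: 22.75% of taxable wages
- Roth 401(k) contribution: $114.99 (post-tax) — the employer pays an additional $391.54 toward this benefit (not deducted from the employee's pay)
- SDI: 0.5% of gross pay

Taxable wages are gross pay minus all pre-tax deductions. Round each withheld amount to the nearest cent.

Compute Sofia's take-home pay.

$4,899.20

SIMPLE IRA contribution: $9,132.31 × 0.0926 = $845.65
Retirement plan contribution: $9,132.31 × 0.056 = $511.41
Pre-tax total = $845.65 + $511.41 = $1,357.06
Taxable wages = $9,132.31 − $1,357.06 = $7,775.25
Federal withholding: $7,775.25 × 0.2275 = $1,768.87
Local income tax: $7,775.25 × 0.015 = $116.63
OASDI: $9,132.31 × 0.05 = $456.62
SDI: $9,132.31 × 0.005 = $45.66
Medicare: $9,132.31 × 0.027 = $246.57
Union dues: $126.71
Roth 401(k) contribution: $114.99
(Employer's $391.54 toward Roth 401(k) contribution is not withheld from the employee.)
Total deductions = $845.65 + $511.41 + $1,768.87 + $116.63 + $456.62 + $45.66 + $246.57 + $126.71 + $114.99 = $4,233.11
Net pay = $9,132.31 − $4,233.11 = $4,899.20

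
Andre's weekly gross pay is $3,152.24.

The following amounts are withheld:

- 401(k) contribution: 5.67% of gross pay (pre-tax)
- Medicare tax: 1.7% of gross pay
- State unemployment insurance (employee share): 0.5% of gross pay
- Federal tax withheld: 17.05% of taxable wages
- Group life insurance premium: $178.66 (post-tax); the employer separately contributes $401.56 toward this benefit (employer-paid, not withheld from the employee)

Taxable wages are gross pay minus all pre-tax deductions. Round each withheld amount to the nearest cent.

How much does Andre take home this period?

$2,218.52

401(k) contribution: $3,152.24 × 0.0567 = $178.73
Taxable wages = $3,152.24 − $178.73 = $2,973.51
Federal tax withheld: $2,973.51 × 0.1705 = $506.98
State unemployment insurance (employee share): $3,152.24 × 0.005 = $15.76
Medicare tax: $3,152.24 × 0.017 = $53.59
Group life insurance premium: $178.66
(Employer's $401.56 toward group life insurance premium is not withheld from the employee.)
Total deductions = $178.73 + $506.98 + $15.76 + $53.59 + $178.66 = $933.72
Net pay = $3,152.24 − $933.72 = $2,218.52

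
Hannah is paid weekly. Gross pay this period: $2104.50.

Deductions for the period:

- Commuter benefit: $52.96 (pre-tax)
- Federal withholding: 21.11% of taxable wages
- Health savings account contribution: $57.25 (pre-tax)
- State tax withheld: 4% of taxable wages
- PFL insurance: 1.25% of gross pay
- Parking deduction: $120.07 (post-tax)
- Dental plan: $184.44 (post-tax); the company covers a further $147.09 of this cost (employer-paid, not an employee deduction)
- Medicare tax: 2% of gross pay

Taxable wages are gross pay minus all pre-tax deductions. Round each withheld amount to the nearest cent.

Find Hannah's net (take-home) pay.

$1120.62

Commuter benefit: $52.96
Health savings account contribution: $57.25
Pre-tax total = $52.96 + $57.25 = $110.21
Taxable wages = $2104.50 − $110.21 = $1994.29
Federal withholding: $1994.29 × 0.2111 = $420.99
State tax withheld: $1994.29 × 0.04 = $79.77
PFL insurance: $2104.50 × 0.0125 = $26.31
Medicare tax: $2104.50 × 0.02 = $42.09
Parking deduction: $120.07
Dental plan: $184.44
(Employer's $147.09 toward dental plan is not withheld from the employee.)
Total deductions = $52.96 + $57.25 + $420.99 + $79.77 + $26.31 + $42.09 + $120.07 + $184.44 = $983.88
Net pay = $2104.50 − $983.88 = $1120.62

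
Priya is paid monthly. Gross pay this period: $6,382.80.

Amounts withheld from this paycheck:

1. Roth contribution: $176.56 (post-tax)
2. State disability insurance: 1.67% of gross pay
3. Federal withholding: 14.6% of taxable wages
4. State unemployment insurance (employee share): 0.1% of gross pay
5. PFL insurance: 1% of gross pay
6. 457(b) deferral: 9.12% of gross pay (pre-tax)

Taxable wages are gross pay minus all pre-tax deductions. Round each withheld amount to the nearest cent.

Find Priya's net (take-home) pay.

457(b) deferral: $6,382.80 × 0.0912 = $582.11
Taxable wages = $6,382.80 − $582.11 = $5,800.69
Federal withholding: $5,800.69 × 0.146 = $846.90
State unemployment insurance (employee share): $6,382.80 × 0.001 = $6.38
State disability insurance: $6,382.80 × 0.0167 = $106.59
PFL insurance: $6,382.80 × 0.01 = $63.83
Roth contribution: $176.56
Total deductions = $582.11 + $846.90 + $6.38 + $106.59 + $63.83 + $176.56 = $1,782.37
Net pay = $6,382.80 − $1,782.37 = $4,600.43

$4,600.43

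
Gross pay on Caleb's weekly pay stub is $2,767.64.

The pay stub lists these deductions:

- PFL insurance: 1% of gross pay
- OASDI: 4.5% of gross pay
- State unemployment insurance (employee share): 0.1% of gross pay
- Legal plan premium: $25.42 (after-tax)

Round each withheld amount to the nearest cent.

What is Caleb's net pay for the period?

OASDI: $2,767.64 × 0.045 = $124.54
PFL insurance: $2,767.64 × 0.01 = $27.68
State unemployment insurance (employee share): $2,767.64 × 0.001 = $2.77
Legal plan premium: $25.42
Total deductions = $124.54 + $27.68 + $2.77 + $25.42 = $180.41
Net pay = $2,767.64 − $180.41 = $2,587.23

$2,587.23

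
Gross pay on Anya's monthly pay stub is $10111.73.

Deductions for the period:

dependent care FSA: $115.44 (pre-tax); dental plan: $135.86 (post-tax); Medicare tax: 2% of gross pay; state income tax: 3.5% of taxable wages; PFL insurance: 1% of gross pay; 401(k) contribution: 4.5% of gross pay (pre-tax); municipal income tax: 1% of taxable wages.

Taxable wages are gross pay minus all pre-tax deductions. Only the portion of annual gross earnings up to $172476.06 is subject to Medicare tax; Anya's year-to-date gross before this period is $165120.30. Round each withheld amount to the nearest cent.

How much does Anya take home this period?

401(k) contribution: $10111.73 × 0.045 = $455.03
Dependent care FSA: $115.44
Pre-tax total = $455.03 + $115.44 = $570.47
Taxable wages = $10111.73 − $570.47 = $9541.26
Municipal income tax: $9541.26 × 0.01 = $95.41
State income tax: $9541.26 × 0.035 = $333.94
PFL insurance: $10111.73 × 0.01 = $101.12
Medicare tax: only $172476.06 − $165120.30 = $7355.76 of this check is subject → $7355.76 × 0.02 = $147.12
Dental plan: $135.86
Total deductions = $455.03 + $115.44 + $95.41 + $333.94 + $101.12 + $147.12 + $135.86 = $1383.92
Net pay = $10111.73 − $1383.92 = $8727.81

$8727.81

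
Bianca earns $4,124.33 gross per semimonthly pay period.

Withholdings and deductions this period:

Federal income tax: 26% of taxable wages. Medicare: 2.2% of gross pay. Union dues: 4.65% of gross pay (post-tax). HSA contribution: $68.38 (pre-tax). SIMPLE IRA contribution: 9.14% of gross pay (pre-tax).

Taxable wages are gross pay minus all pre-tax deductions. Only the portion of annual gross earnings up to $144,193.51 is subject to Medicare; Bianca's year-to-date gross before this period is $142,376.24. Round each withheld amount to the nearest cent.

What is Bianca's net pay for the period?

HSA contribution: $68.38
SIMPLE IRA contribution: $4,124.33 × 0.0914 = $376.96
Pre-tax total = $68.38 + $376.96 = $445.34
Taxable wages = $4,124.33 − $445.34 = $3,678.99
Federal income tax: $3,678.99 × 0.26 = $956.54
Medicare: only $144,193.51 − $142,376.24 = $1,817.27 of this check is subject → $1,817.27 × 0.022 = $39.98
Union dues: $4,124.33 × 0.0465 = $191.78
Total deductions = $68.38 + $376.96 + $956.54 + $39.98 + $191.78 = $1,633.64
Net pay = $4,124.33 − $1,633.64 = $2,490.69

$2,490.69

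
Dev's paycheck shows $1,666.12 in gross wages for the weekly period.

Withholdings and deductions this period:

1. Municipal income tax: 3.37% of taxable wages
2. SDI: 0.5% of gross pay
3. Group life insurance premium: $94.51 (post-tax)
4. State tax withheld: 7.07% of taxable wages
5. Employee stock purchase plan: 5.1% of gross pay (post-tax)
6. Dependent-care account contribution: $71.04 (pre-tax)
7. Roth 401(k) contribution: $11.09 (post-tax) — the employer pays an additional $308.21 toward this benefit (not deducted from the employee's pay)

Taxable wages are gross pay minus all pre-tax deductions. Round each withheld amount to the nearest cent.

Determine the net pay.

$1,229.66

Dependent-care account contribution: $71.04
Taxable wages = $1,666.12 − $71.04 = $1,595.08
Municipal income tax: $1,595.08 × 0.0337 = $53.75
State tax withheld: $1,595.08 × 0.0707 = $112.77
SDI: $1,666.12 × 0.005 = $8.33
Roth 401(k) contribution: $11.09
Employee stock purchase plan: $1,666.12 × 0.051 = $84.97
Group life insurance premium: $94.51
(Employer's $308.21 toward Roth 401(k) contribution is not withheld from the employee.)
Total deductions = $71.04 + $53.75 + $112.77 + $8.33 + $11.09 + $84.97 + $94.51 = $436.46
Net pay = $1,666.12 − $436.46 = $1,229.66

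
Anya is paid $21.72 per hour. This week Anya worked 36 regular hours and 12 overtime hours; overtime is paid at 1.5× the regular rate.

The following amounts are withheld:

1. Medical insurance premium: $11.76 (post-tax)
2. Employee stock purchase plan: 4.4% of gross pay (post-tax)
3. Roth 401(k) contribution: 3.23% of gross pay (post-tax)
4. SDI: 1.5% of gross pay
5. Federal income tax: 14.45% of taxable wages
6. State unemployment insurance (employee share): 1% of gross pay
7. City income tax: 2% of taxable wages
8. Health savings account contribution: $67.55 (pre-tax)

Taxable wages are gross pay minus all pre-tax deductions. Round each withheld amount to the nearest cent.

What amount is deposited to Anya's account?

Regular pay: 36 × $21.72 = $781.92
Overtime pay: 12 × $21.72 × 1.5 = $390.96
Gross pay = $781.92 + $390.96 = $1172.88
Health savings account contribution: $67.55
Taxable wages = $1172.88 − $67.55 = $1105.33
Federal income tax: $1105.33 × 0.1445 = $159.72
City income tax: $1105.33 × 0.02 = $22.11
SDI: $1172.88 × 0.015 = $17.59
State unemployment insurance (employee share): $1172.88 × 0.01 = $11.73
Medical insurance premium: $11.76
Employee stock purchase plan: $1172.88 × 0.044 = $51.61
Roth 401(k) contribution: $1172.88 × 0.0323 = $37.88
Total deductions = $67.55 + $159.72 + $22.11 + $17.59 + $11.73 + $11.76 + $51.61 + $37.88 = $379.95
Net pay = $1172.88 − $379.95 = $792.93

$792.93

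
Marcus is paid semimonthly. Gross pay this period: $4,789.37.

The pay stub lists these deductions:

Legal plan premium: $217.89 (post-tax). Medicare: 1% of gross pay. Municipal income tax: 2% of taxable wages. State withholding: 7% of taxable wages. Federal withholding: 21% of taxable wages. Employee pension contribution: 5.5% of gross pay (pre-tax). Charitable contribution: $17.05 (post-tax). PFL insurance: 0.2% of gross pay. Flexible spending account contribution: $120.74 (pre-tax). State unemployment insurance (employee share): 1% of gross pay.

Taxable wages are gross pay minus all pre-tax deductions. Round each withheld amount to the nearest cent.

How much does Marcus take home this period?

Flexible spending account contribution: $120.74
Employee pension contribution: $4,789.37 × 0.055 = $263.42
Pre-tax total = $120.74 + $263.42 = $384.16
Taxable wages = $4,789.37 − $384.16 = $4,405.21
Municipal income tax: $4,405.21 × 0.02 = $88.10
State withholding: $4,405.21 × 0.07 = $308.36
Federal withholding: $4,405.21 × 0.21 = $925.09
PFL insurance: $4,789.37 × 0.002 = $9.58
Medicare: $4,789.37 × 0.01 = $47.89
State unemployment insurance (employee share): $4,789.37 × 0.01 = $47.89
Legal plan premium: $217.89
Charitable contribution: $17.05
Total deductions = $120.74 + $263.42 + $88.10 + $308.36 + $925.09 + $9.58 + $47.89 + $47.89 + $217.89 + $17.05 = $2,046.01
Net pay = $4,789.37 − $2,046.01 = $2,743.36

$2,743.36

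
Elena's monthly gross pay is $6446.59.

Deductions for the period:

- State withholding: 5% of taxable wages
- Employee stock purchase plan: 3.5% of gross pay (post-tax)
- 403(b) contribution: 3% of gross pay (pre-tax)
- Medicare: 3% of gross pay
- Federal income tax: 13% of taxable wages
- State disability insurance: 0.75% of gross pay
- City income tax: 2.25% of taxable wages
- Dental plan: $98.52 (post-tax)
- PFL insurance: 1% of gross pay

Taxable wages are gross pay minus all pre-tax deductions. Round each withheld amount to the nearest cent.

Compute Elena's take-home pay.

$4356.55

403(b) contribution: $6446.59 × 0.03 = $193.40
Taxable wages = $6446.59 − $193.40 = $6253.19
City income tax: $6253.19 × 0.0225 = $140.70
Federal income tax: $6253.19 × 0.13 = $812.91
State withholding: $6253.19 × 0.05 = $312.66
PFL insurance: $6446.59 × 0.01 = $64.47
Medicare: $6446.59 × 0.03 = $193.40
State disability insurance: $6446.59 × 0.0075 = $48.35
Employee stock purchase plan: $6446.59 × 0.035 = $225.63
Dental plan: $98.52
Total deductions = $193.40 + $140.70 + $812.91 + $312.66 + $64.47 + $193.40 + $48.35 + $225.63 + $98.52 = $2090.04
Net pay = $6446.59 − $2090.04 = $4356.55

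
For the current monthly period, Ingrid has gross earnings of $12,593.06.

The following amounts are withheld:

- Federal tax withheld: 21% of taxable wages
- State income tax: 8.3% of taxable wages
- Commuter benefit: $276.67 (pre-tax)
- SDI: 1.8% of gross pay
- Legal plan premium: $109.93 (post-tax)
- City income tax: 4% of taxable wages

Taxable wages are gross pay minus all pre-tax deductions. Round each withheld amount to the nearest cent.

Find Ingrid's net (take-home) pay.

Commuter benefit: $276.67
Taxable wages = $12,593.06 − $276.67 = $12,316.39
City income tax: $12,316.39 × 0.04 = $492.66
State income tax: $12,316.39 × 0.083 = $1,022.26
Federal tax withheld: $12,316.39 × 0.21 = $2,586.44
SDI: $12,593.06 × 0.018 = $226.68
Legal plan premium: $109.93
Total deductions = $276.67 + $492.66 + $1,022.26 + $2,586.44 + $226.68 + $109.93 = $4,714.64
Net pay = $12,593.06 − $4,714.64 = $7,878.42

$7,878.42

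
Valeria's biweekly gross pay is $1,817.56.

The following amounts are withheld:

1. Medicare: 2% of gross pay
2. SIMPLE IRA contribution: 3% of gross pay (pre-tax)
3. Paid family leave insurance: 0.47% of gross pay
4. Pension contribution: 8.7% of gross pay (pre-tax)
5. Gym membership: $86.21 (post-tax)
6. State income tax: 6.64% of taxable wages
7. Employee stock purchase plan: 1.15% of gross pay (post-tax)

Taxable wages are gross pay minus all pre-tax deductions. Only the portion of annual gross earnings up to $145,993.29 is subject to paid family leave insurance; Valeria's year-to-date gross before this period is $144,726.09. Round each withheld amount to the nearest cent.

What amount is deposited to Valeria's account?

SIMPLE IRA contribution: $1,817.56 × 0.03 = $54.53
Pension contribution: $1,817.56 × 0.087 = $158.13
Pre-tax total = $54.53 + $158.13 = $212.66
Taxable wages = $1,817.56 − $212.66 = $1,604.90
State income tax: $1,604.90 × 0.0664 = $106.57
Medicare: $1,817.56 × 0.02 = $36.35
Paid family leave insurance: only $145,993.29 − $144,726.09 = $1,267.20 of this check is subject → $1,267.20 × 0.0047 = $5.96
Gym membership: $86.21
Employee stock purchase plan: $1,817.56 × 0.0115 = $20.90
Total deductions = $54.53 + $158.13 + $106.57 + $36.35 + $5.96 + $86.21 + $20.90 = $468.65
Net pay = $1,817.56 − $468.65 = $1,348.91

$1,348.91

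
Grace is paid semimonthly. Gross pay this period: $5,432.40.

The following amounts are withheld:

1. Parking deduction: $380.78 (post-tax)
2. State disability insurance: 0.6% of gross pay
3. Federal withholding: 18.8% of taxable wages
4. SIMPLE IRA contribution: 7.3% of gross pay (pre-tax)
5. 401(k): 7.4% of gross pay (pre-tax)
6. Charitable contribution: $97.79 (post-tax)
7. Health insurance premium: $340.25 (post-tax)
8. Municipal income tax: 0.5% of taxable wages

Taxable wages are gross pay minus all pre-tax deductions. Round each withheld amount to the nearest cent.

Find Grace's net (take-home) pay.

$2,888.09

401(k): $5,432.40 × 0.074 = $402.00
SIMPLE IRA contribution: $5,432.40 × 0.073 = $396.57
Pre-tax total = $402.00 + $396.57 = $798.57
Taxable wages = $5,432.40 − $798.57 = $4,633.83
Municipal income tax: $4,633.83 × 0.005 = $23.17
Federal withholding: $4,633.83 × 0.188 = $871.16
State disability insurance: $5,432.40 × 0.006 = $32.59
Parking deduction: $380.78
Charitable contribution: $97.79
Health insurance premium: $340.25
Total deductions = $402.00 + $396.57 + $23.17 + $871.16 + $32.59 + $380.78 + $97.79 + $340.25 = $2,544.31
Net pay = $5,432.40 − $2,544.31 = $2,888.09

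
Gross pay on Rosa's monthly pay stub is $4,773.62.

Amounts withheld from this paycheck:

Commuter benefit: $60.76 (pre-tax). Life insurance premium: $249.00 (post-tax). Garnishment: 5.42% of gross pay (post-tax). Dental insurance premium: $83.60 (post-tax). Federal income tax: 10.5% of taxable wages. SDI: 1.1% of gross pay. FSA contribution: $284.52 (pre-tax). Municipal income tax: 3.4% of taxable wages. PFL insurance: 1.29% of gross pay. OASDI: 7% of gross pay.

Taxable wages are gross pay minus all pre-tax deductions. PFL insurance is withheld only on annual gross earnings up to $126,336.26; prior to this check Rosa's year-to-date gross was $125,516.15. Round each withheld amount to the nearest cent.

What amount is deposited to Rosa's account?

$2,824.23

FSA contribution: $284.52
Commuter benefit: $60.76
Pre-tax total = $284.52 + $60.76 = $345.28
Taxable wages = $4,773.62 − $345.28 = $4,428.34
Federal income tax: $4,428.34 × 0.105 = $464.98
Municipal income tax: $4,428.34 × 0.034 = $150.56
PFL insurance: only $126,336.26 − $125,516.15 = $820.11 of this check is subject → $820.11 × 0.0129 = $10.58
OASDI: $4,773.62 × 0.07 = $334.15
SDI: $4,773.62 × 0.011 = $52.51
Garnishment: $4,773.62 × 0.0542 = $258.73
Life insurance premium: $249.00
Dental insurance premium: $83.60
Total deductions = $284.52 + $60.76 + $464.98 + $150.56 + $10.58 + $334.15 + $52.51 + $258.73 + $249.00 + $83.60 = $1,949.39
Net pay = $4,773.62 − $1,949.39 = $2,824.23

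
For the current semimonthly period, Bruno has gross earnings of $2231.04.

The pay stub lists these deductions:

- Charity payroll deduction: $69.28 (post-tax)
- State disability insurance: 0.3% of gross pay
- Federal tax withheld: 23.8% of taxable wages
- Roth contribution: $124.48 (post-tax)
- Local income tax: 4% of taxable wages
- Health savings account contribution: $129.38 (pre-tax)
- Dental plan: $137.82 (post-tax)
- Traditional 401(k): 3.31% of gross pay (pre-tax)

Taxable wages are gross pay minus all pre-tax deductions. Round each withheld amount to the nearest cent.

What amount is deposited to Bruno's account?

$1125.81

Traditional 401(k): $2231.04 × 0.0331 = $73.85
Health savings account contribution: $129.38
Pre-tax total = $73.85 + $129.38 = $203.23
Taxable wages = $2231.04 − $203.23 = $2027.81
Federal tax withheld: $2027.81 × 0.238 = $482.62
Local income tax: $2027.81 × 0.04 = $81.11
State disability insurance: $2231.04 × 0.003 = $6.69
Charity payroll deduction: $69.28
Roth contribution: $124.48
Dental plan: $137.82
Total deductions = $73.85 + $129.38 + $482.62 + $81.11 + $6.69 + $69.28 + $124.48 + $137.82 = $1105.23
Net pay = $2231.04 − $1105.23 = $1125.81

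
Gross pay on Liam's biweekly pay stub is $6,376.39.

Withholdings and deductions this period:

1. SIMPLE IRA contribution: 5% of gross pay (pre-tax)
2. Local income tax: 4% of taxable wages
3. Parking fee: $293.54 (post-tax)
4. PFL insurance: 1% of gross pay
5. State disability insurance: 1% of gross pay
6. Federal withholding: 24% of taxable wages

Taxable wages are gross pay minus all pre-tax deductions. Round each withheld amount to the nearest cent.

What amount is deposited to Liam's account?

SIMPLE IRA contribution: $6,376.39 × 0.05 = $318.82
Taxable wages = $6,376.39 − $318.82 = $6,057.57
Local income tax: $6,057.57 × 0.04 = $242.30
Federal withholding: $6,057.57 × 0.24 = $1,453.82
State disability insurance: $6,376.39 × 0.01 = $63.76
PFL insurance: $6,376.39 × 0.01 = $63.76
Parking fee: $293.54
Total deductions = $318.82 + $242.30 + $1,453.82 + $63.76 + $63.76 + $293.54 = $2,436.00
Net pay = $6,376.39 − $2,436.00 = $3,940.39

$3,940.39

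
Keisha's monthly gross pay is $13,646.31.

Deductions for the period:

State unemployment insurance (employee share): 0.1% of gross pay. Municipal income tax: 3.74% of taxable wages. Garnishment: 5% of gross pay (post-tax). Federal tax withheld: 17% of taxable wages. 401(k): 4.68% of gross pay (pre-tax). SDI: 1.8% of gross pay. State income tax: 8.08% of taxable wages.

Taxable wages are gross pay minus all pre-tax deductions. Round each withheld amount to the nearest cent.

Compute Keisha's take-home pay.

401(k): $13,646.31 × 0.0468 = $638.65
Taxable wages = $13,646.31 − $638.65 = $13,007.66
State income tax: $13,007.66 × 0.0808 = $1,051.02
Municipal income tax: $13,007.66 × 0.0374 = $486.49
Federal tax withheld: $13,007.66 × 0.17 = $2,211.30
SDI: $13,646.31 × 0.018 = $245.63
State unemployment insurance (employee share): $13,646.31 × 0.001 = $13.65
Garnishment: $13,646.31 × 0.05 = $682.32
Total deductions = $638.65 + $1,051.02 + $486.49 + $2,211.30 + $245.63 + $13.65 + $682.32 = $5,329.06
Net pay = $13,646.31 − $5,329.06 = $8,317.25

$8,317.25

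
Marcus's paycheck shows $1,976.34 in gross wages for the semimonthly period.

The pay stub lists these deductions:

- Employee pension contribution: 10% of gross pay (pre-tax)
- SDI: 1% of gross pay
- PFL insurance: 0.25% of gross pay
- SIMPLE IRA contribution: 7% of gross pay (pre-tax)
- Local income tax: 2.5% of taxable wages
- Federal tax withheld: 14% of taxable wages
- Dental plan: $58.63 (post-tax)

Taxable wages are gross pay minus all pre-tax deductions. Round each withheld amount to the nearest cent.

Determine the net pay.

Employee pension contribution: $1,976.34 × 0.1 = $197.63
SIMPLE IRA contribution: $1,976.34 × 0.07 = $138.34
Pre-tax total = $197.63 + $138.34 = $335.97
Taxable wages = $1,976.34 − $335.97 = $1,640.37
Local income tax: $1,640.37 × 0.025 = $41.01
Federal tax withheld: $1,640.37 × 0.14 = $229.65
PFL insurance: $1,976.34 × 0.0025 = $4.94
SDI: $1,976.34 × 0.01 = $19.76
Dental plan: $58.63
Total deductions = $197.63 + $138.34 + $41.01 + $229.65 + $4.94 + $19.76 + $58.63 = $689.96
Net pay = $1,976.34 − $689.96 = $1,286.38

$1,286.38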